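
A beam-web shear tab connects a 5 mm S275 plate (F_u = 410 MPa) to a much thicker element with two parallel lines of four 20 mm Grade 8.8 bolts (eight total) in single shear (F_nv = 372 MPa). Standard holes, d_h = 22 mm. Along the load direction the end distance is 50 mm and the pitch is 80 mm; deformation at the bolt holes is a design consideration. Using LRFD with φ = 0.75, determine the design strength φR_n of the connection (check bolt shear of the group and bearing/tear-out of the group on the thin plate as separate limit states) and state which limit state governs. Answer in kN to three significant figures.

587 kN (bearing governs)

Bolt shear: A_b = π·20²/4 = 314.2 mm²; R_n = 372 × 314.2 × 8 × 1 / 1000 = 934.9 kN → 0.75 × 934.9 = 701 kN.
Bearing (1.2 l_c t F_u ≤ 2.4 d t F_u): upper limit = 2.4·20·5·410 / 1000 = 98.4 kN.
  Edge l_c = 50 − 22/2 = 39 → r_n = 95.94 kN; interior l_c = 80 − 22 = 58 → r_n = 98.4 kN.
  R_n,bearing = 2·95.94 + 6·98.4 = 782.3 kN → 0.75 × 782.3 = 587 kN.
Bearing governs: 587 kN.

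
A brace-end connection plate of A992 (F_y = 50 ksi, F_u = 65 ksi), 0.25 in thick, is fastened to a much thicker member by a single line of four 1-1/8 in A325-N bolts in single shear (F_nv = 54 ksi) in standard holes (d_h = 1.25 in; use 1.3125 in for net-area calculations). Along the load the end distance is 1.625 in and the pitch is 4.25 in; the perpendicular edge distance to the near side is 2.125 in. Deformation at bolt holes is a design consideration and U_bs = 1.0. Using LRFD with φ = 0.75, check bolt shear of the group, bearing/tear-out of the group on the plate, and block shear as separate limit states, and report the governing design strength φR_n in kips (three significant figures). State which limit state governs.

89.4 kips (block shear governs)

Bolt shear: A_b = π·1.125²/4 = 0.994 in²; R_n = 54 × 0.994 × 4 × 1 = 214.7 kips → 0.75 × 214.7 = 161 kips.
Bearing: edge l_c = 1, r_n = 19.5 kips; interior l_c = 3, r_n = 43.87 kips; R_n = 19.5 + 3·43.87 = 151.1 kips → 113 kips.
Block shear: A_gv = 3.594, A_nv = 2.445, A_nt = 0.3672 in²; R_n = min(0.6F_uA_nv, 0.6F_yA_gv) + U_bs·F_u·A_nt = 119.2 kips → 89.4 kips.
Block shear governs: 89.4 kips.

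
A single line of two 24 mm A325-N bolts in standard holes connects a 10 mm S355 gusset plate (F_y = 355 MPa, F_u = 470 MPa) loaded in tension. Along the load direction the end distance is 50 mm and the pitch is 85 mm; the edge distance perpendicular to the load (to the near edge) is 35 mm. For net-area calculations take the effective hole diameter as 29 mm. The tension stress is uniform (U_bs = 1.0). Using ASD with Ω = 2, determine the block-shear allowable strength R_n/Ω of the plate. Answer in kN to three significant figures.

Shear plane L_v = 50 + 1·85 = 135 mm; A_gv = 135 × 10 = 1350 mm².
A_nv = (135 − 1.5·29) × 10 = 915 mm².
A_nt = (35 − 0.5·29) × 10 = 205 mm².
0.6 F_u A_nv = 258 kN; 0.6 F_y A_gv = 287.6 kN → shear rupture governs the shear term.
R_n = 258 + 1.0 × 470 × 205 / 1000 = 354.4 kN.
Allowable strength R_n/Ω = 354.4 / 2 = 177 kN.

177 kN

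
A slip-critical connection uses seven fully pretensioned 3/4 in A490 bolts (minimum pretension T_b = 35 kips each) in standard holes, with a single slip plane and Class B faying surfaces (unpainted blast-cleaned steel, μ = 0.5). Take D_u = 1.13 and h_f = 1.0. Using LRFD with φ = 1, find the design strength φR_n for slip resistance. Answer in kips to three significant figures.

138 kips

R_n = μ · D_u · h_f · T_b · n_s · n_b = 0.5 × 1.13 × 1.0 × 35 × 1 × 7 = 138.4 kips.
Design strength φR_n = 1 × 138.4 = 138 kips.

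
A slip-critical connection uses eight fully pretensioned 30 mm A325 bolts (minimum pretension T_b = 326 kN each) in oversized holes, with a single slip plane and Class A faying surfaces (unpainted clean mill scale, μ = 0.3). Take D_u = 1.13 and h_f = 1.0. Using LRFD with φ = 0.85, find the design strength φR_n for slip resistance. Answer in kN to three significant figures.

751 kN

R_n = μ · D_u · h_f · T_b · n_s · n_b = 0.3 × 1.13 × 1.0 × 326 × 1 × 8 = 884.1 kN.
Design strength φR_n = 0.85 × 884.1 = 751 kN.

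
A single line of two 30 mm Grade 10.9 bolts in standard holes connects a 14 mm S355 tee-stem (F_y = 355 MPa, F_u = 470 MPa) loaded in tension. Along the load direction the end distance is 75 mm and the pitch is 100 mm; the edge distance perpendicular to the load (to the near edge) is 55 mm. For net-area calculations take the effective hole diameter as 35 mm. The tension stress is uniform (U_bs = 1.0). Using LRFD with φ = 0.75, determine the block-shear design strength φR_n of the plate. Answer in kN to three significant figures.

548 kN

Shear plane L_v = 75 + 1·100 = 175 mm; A_gv = 175 × 14 = 2450 mm².
A_nv = (175 − 1.5·35) × 14 = 1715 mm².
A_nt = (55 − 0.5·35) × 14 = 525 mm².
0.6 F_u A_nv = 483.6 kN; 0.6 F_y A_gv = 521.9 kN → shear rupture governs the shear term.
R_n = 483.6 + 1.0 × 470 × 525 / 1000 = 730.4 kN.
Design strength φR_n = 0.75 × 730.4 = 548 kN.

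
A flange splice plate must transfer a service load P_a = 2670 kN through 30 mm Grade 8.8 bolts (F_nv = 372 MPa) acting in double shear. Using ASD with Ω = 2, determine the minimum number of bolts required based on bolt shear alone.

A_b = π·30²/4 = 706.9 mm².
Per-bolt allowable strength R_n/Ω = 372 × 706.9 × 2 / 1000 / 2 = 263 kN.
n ≥ 2670 / 263 = 10.15 → use 11 bolts.

11 bolts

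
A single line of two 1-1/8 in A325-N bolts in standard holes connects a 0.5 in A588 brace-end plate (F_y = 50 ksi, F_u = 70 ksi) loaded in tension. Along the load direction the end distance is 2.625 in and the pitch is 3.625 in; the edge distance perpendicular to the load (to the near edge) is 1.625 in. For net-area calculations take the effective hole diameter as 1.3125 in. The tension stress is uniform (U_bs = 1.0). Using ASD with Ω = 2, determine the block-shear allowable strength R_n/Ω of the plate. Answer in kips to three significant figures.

61.9 kips

Shear plane L_v = 2.625 + 1·3.625 = 6.25 in; A_gv = 6.25 × 0.5 = 3.125 in².
A_nv = (6.25 − 1.5·1.3125) × 0.5 = 2.141 in².
A_nt = (1.625 − 0.5·1.3125) × 0.5 = 0.4844 in².
0.6 F_u A_nv = 89.91 kips; 0.6 F_y A_gv = 93.75 kips → shear rupture governs the shear term.
R_n = 89.91 + 1.0 × 70 × 0.4844 = 123.8 kips.
Allowable strength R_n/Ω = 123.8 / 2 = 61.9 kips.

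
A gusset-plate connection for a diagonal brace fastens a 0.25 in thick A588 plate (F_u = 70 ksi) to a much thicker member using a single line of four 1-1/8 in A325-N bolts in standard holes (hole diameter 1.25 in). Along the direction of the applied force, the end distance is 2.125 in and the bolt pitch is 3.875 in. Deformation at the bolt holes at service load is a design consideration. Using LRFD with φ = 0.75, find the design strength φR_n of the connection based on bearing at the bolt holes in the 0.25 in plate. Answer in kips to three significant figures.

130 kips

Per bolt r_n = 1.2 l_c t F_u ≤ 2.4 d t F_u; upper limit = 2.4 × 1.125 × 0.25 × 70 = 47.25 kips.
Edge bolt: l_c = 2.125 − 1.25/2 = 1.5 in → 1.2 × 1.5 × 0.25 × 70 = 31.5 → r_n = 31.5 kips.
Interior bolts: l_c = 3.875 − 1.25 = 2.625 in → 1.2 × 2.625 × 0.25 × 70 = 55.12 → r_n = 47.25 kips.
R_n = 1 × 31.5 + 3 × 47.25 = 173.2 kips.
Design strength φR_n = 0.75 × 173.2 = 130 kips.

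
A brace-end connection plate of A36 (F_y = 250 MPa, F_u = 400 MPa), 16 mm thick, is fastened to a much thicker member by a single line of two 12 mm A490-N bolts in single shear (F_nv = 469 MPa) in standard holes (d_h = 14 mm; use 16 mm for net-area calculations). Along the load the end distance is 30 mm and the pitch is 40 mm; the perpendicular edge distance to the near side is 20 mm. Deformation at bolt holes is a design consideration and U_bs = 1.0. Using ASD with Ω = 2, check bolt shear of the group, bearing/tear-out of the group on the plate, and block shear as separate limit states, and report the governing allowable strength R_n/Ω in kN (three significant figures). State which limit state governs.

Bolt shear: A_b = π·12²/4 = 113.1 mm²; R_n = 469 × 113.1 × 2 × 1 / 1000 = 106.1 kN → 106.1 / 2 = 53 kN.
Bearing: edge l_c = 23, r_n = 176.6 kN; interior l_c = 26, r_n = 184.3 kN; R_n = 176.6 + 1·184.3 = 361 kN → 180 kN.
Block shear: A_gv = 1120, A_nv = 736, A_nt = 192 mm²; R_n = min(0.6F_uA_nv, 0.6F_yA_gv) + U_bs·F_u·A_nt = 244.8 kN → 122 kN.
Bolt shear governs: 53 kN.

53 kN (bolt shear governs)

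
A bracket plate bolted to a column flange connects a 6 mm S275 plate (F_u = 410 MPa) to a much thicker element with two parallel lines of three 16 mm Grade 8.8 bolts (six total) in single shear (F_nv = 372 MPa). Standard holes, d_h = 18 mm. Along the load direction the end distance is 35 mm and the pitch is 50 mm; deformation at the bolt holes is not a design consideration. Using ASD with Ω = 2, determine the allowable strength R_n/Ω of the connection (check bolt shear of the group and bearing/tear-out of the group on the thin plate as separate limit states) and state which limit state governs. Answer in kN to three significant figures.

Bolt shear: A_b = π·16²/4 = 201.1 mm²; R_n = 372 × 201.1 × 6 × 1 / 1000 = 448.8 kN → 448.8 / 2 = 224 kN.
Bearing (1.5 l_c t F_u ≤ 3.0 d t F_u): upper limit = 3.0·16·6·410 / 1000 = 118.1 kN.
  Edge l_c = 35 − 18/2 = 26 → r_n = 95.94 kN; interior l_c = 50 − 18 = 32 → r_n = 118.1 kN.
  R_n,bearing = 2·95.94 + 4·118.1 = 664.2 kN → 664.2 / 2 = 332 kN.
Bolt shear governs: 224 kN.

224 kN (bolt shear governs)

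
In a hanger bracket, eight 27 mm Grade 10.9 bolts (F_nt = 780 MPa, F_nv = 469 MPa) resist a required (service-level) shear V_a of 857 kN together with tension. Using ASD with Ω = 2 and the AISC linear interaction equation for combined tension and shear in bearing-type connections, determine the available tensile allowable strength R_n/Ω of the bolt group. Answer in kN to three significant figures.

A_b = π·27²/4 = 572.6 mm²; f_rv = 857 × 1000 / (8 × 572.6) = 187.1 MPa.
F'_nt = 1.3 F_nt − (Ω F_nt / F_nv) f_rv = 1.3·780 − (2·780/469)·187.1 = 391.7 MPa, capped at F_nt → F'_nt = 391.7 MPa.
R_n = F'_nt · A_b · n = 391.7 × 572.6 × 8 / 1000 = 1794 kN.
Allowable strength R_n/Ω = 1794 / 2 = 897 kN.

897 kN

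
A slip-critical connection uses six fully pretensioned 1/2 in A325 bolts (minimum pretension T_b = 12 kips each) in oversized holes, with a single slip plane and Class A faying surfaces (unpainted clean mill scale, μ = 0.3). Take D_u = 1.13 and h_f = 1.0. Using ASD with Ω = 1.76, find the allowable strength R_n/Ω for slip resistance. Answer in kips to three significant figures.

R_n = μ · D_u · h_f · T_b · n_s · n_b = 0.3 × 1.13 × 1.0 × 12 × 1 × 6 = 24.41 kips.
Allowable strength R_n/Ω = 24.41 / 1.76 = 13.9 kips.

13.9 kips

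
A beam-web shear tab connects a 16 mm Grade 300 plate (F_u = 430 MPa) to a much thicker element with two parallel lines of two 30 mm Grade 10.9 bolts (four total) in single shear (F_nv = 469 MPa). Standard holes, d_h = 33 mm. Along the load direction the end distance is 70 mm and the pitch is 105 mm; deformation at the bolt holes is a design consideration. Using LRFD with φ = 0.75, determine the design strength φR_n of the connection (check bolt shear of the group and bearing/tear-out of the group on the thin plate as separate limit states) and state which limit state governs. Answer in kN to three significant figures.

Bolt shear: A_b = π·30²/4 = 706.9 mm²; R_n = 469 × 706.9 × 4 × 1 / 1000 = 1326 kN → 0.75 × 1326 = 995 kN.
Bearing (1.2 l_c t F_u ≤ 2.4 d t F_u): upper limit = 2.4·30·16·430 / 1000 = 495.4 kN.
  Edge l_c = 70 − 33/2 = 53.5 → r_n = 441.7 kN; interior l_c = 105 − 33 = 72 → r_n = 495.4 kN.
  R_n,bearing = 2·441.7 + 2·495.4 = 1874 kN → 0.75 × 1874 = 1410 kN.
Bolt shear governs: 995 kN.

995 kN (bolt shear governs)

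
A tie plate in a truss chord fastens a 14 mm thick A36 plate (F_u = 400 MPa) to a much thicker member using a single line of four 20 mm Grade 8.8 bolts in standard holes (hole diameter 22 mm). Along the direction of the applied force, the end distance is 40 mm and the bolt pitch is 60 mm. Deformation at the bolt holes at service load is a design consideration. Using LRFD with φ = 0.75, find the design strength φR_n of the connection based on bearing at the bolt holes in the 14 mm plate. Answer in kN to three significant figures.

Per bolt r_n = 1.2 l_c t F_u ≤ 2.4 d t F_u; upper limit = 2.4 × 20 × 14 × 400 / 1000 = 268.8 kN.
Edge bolt: l_c = 40 − 22/2 = 29 mm → 1.2 × 29 × 14 × 400 / 1000 = 194.9 → r_n = 194.9 kN.
Interior bolts: l_c = 60 − 22 = 38 mm → 1.2 × 38 × 14 × 400 / 1000 = 255.4 → r_n = 255.4 kN.
R_n = 1 × 194.9 + 3 × 255.4 = 961 kN.
Design strength φR_n = 0.75 × 961 = 721 kN.

721 kN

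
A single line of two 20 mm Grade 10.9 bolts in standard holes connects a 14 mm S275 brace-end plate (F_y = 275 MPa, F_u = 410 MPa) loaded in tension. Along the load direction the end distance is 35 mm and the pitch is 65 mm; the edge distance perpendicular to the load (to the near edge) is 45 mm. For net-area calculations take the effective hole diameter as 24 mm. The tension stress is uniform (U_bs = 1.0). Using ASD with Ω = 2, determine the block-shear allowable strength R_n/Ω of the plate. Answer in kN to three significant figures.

Shear plane L_v = 35 + 1·65 = 100 mm; A_gv = 100 × 14 = 1400 mm².
A_nv = (100 − 1.5·24) × 14 = 896 mm².
A_nt = (45 − 0.5·24) × 14 = 462 mm².
0.6 F_u A_nv = 220.4 kN; 0.6 F_y A_gv = 231 kN → shear rupture governs the shear term.
R_n = 220.4 + 1.0 × 410 × 462 / 1000 = 409.8 kN.
Allowable strength R_n/Ω = 409.8 / 2 = 205 kN.

205 kN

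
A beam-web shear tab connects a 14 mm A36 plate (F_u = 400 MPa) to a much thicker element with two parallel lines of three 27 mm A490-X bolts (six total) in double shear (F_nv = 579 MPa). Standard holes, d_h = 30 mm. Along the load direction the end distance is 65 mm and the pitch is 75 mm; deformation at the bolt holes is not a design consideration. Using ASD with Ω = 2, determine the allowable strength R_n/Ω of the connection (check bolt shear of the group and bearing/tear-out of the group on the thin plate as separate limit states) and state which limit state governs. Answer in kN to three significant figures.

1180 kN (bearing governs)

Bolt shear: A_b = π·27²/4 = 572.6 mm²; R_n = 579 × 572.6 × 6 × 2 / 1000 = 3978 kN → 3978 / 2 = 1990 kN.
Bearing (1.5 l_c t F_u ≤ 3.0 d t F_u): upper limit = 3.0·27·14·400 / 1000 = 453.6 kN.
  Edge l_c = 65 − 30/2 = 50 → r_n = 420 kN; interior l_c = 75 − 30 = 45 → r_n = 378 kN.
  R_n,bearing = 2·420 + 4·378 = 2352 kN → 2352 / 2 = 1180 kN.
Bearing governs: 1180 kN.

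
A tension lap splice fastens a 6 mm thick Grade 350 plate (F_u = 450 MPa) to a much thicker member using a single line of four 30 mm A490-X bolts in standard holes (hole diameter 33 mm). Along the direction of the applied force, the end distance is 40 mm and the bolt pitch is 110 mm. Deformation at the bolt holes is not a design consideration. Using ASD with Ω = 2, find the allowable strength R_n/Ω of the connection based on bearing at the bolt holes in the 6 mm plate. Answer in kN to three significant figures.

Per bolt r_n = 1.5 l_c t F_u ≤ 3.0 d t F_u; upper limit = 3.0 × 30 × 6 × 450 / 1000 = 243 kN.
Edge bolt: l_c = 40 − 33/2 = 23.5 mm → 1.5 × 23.5 × 6 × 450 / 1000 = 95.17 → r_n = 95.17 kN.
Interior bolts: l_c = 110 − 33 = 77 mm → 1.5 × 77 × 6 × 450 / 1000 = 311.9 → r_n = 243 kN.
R_n = 1 × 95.17 + 3 × 243 = 824.2 kN.
Allowable strength R_n/Ω = 824.2 / 2 = 412 kN.

412 kN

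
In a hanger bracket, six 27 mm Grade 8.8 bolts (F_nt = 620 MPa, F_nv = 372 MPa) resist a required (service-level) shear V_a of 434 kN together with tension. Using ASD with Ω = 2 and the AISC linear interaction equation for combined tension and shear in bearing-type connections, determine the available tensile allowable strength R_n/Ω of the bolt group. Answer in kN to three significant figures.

661 kN

A_b = π·27²/4 = 572.6 mm²; f_rv = 434 × 1000 / (6 × 572.6) = 126.3 MPa.
F'_nt = 1.3 F_nt − (Ω F_nt / F_nv) f_rv = 1.3·620 − (2·620/372)·126.3 = 384.9 MPa, capped at F_nt → F'_nt = 384.9 MPa.
R_n = F'_nt · A_b · n = 384.9 × 572.6 × 6 / 1000 = 1322 kN.
Allowable strength R_n/Ω = 1322 / 2 = 661 kN.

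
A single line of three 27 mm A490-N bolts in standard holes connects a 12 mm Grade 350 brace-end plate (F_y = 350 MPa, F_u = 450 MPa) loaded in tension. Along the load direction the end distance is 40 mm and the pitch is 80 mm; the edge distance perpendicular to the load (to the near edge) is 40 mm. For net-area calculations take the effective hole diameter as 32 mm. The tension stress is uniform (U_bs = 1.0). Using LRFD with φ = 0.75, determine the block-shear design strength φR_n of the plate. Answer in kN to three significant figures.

Shear plane L_v = 40 + 2·80 = 200 mm; A_gv = 200 × 12 = 2400 mm².
A_nv = (200 − 2.5·32) × 12 = 1440 mm².
A_nt = (40 − 0.5·32) × 12 = 288 mm².
0.6 F_u A_nv = 388.8 kN; 0.6 F_y A_gv = 504 kN → shear rupture governs the shear term.
R_n = 388.8 + 1.0 × 450 × 288 / 1000 = 518.4 kN.
Design strength φR_n = 0.75 × 518.4 = 389 kN.

389 kN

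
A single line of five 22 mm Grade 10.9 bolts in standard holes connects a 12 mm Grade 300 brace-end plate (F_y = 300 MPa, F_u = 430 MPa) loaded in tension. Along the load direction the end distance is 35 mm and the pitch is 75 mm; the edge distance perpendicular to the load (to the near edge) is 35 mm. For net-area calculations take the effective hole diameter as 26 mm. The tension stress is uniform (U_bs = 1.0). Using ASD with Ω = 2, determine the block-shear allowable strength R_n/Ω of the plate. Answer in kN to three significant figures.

394 kN

Shear plane L_v = 35 + 4·75 = 335 mm; A_gv = 335 × 12 = 4020 mm².
A_nv = (335 − 4.5·26) × 12 = 2616 mm².
A_nt = (35 − 0.5·26) × 12 = 264 mm².
0.6 F_u A_nv = 674.9 kN; 0.6 F_y A_gv = 723.6 kN → shear rupture governs the shear term.
R_n = 674.9 + 1.0 × 430 × 264 / 1000 = 788.4 kN.
Allowable strength R_n/Ω = 788.4 / 2 = 394 kN.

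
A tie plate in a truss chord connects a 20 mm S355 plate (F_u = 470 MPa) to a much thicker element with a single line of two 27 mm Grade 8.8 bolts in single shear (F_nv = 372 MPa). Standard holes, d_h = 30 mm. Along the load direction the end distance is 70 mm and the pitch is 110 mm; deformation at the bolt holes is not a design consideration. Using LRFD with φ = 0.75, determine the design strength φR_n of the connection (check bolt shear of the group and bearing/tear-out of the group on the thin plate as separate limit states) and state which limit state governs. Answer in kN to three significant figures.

319 kN (bolt shear governs)

Bolt shear: A_b = π·27²/4 = 572.6 mm²; R_n = 372 × 572.6 × 2 × 1 / 1000 = 426 kN → 0.75 × 426 = 319 kN.
Bearing (1.5 l_c t F_u ≤ 3.0 d t F_u): upper limit = 3.0·27·20·470 / 1000 = 761.4 kN.
  Edge l_c = 70 − 30/2 = 55 → r_n = 761.4 kN; interior l_c = 110 − 30 = 80 → r_n = 761.4 kN.
  R_n,bearing = 1·761.4 + 1·761.4 = 1523 kN → 0.75 × 1523 = 1140 kN.
Bolt shear governs: 319 kN.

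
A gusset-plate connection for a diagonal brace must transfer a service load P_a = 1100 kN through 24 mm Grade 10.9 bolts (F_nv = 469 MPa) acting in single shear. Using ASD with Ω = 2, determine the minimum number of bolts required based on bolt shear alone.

11 bolts

A_b = π·24²/4 = 452.4 mm².
Per-bolt allowable strength R_n/Ω = 469 × 452.4 × 1 / 1000 / 2 = 106.1 kN.
n ≥ 1100 / 106.1 = 10.37 → use 11 bolts.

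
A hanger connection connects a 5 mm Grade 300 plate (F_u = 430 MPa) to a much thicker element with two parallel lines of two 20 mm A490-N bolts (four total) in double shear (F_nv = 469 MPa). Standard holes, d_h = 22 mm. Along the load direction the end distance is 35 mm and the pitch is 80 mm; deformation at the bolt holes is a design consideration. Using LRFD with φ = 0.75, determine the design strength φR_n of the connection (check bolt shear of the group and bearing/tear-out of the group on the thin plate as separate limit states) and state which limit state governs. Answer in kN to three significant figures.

Bolt shear: A_b = π·20²/4 = 314.2 mm²; R_n = 469 × 314.2 × 4 × 2 / 1000 = 1179 kN → 0.75 × 1179 = 884 kN.
Bearing (1.2 l_c t F_u ≤ 2.4 d t F_u): upper limit = 2.4·20·5·430 / 1000 = 103.2 kN.
  Edge l_c = 35 − 22/2 = 24 → r_n = 61.92 kN; interior l_c = 80 − 22 = 58 → r_n = 103.2 kN.
  R_n,bearing = 2·61.92 + 2·103.2 = 330.2 kN → 0.75 × 330.2 = 248 kN.
Bearing governs: 248 kN.

248 kN (bearing governs)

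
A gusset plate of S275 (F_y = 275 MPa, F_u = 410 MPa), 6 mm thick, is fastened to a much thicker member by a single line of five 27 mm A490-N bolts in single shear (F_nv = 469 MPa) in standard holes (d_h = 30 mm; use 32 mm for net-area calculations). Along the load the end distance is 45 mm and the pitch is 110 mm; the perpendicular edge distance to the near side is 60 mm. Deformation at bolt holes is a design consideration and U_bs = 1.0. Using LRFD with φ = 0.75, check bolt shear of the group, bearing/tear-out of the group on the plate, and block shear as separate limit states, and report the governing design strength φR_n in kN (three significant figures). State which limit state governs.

441 kN (block shear governs)

Bolt shear: A_b = π·27²/4 = 572.6 mm²; R_n = 469 × 572.6 × 5 × 1 / 1000 = 1343 kN → 0.75 × 1343 = 1010 kN.
Bearing: edge l_c = 30, r_n = 88.56 kN; interior l_c = 80, r_n = 159.4 kN; R_n = 88.56 + 4·159.4 = 726.2 kN → 545 kN.
Block shear: A_gv = 2910, A_nv = 2046, A_nt = 264 mm²; R_n = min(0.6F_uA_nv, 0.6F_yA_gv) + U_bs·F_u·A_nt = 588.4 kN → 441 kN.
Block shear governs: 441 kN.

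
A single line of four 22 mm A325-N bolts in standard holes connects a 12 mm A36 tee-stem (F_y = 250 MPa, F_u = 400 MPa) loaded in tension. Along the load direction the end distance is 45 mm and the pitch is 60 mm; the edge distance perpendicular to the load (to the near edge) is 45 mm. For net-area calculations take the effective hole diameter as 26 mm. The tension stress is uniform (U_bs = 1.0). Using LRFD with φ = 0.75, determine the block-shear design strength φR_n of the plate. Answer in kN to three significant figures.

405 kN

Shear plane L_v = 45 + 3·60 = 225 mm; A_gv = 225 × 12 = 2700 mm².
A_nv = (225 − 3.5·26) × 12 = 1608 mm².
A_nt = (45 − 0.5·26) × 12 = 384 mm².
0.6 F_u A_nv = 385.9 kN; 0.6 F_y A_gv = 405 kN → shear rupture governs the shear term.
R_n = 385.9 + 1.0 × 400 × 384 / 1000 = 539.5 kN.
Design strength φR_n = 0.75 × 539.5 = 405 kN.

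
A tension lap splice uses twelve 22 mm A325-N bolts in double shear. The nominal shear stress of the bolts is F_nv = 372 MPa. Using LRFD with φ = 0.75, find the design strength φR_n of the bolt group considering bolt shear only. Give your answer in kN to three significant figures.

2550 kN

A_b = π × 22² / 4 = 380.1 mm².
R_n = F_nv · A_b · n · n_s = 372 × 380.1 × 12 × 2 / 1000 = 3394 kN.
Design strength φR_n = 0.75 × 3394 = 2550 kN.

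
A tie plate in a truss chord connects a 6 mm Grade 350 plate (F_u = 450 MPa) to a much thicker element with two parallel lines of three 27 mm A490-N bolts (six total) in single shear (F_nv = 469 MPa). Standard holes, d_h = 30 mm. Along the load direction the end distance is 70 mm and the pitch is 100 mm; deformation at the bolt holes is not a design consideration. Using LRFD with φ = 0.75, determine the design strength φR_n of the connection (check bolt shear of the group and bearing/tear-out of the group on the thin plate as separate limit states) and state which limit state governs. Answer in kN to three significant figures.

984 kN (bearing governs)

Bolt shear: A_b = π·27²/4 = 572.6 mm²; R_n = 469 × 572.6 × 6 × 1 / 1000 = 1611 kN → 0.75 × 1611 = 1210 kN.
Bearing (1.5 l_c t F_u ≤ 3.0 d t F_u): upper limit = 3.0·27·6·450 / 1000 = 218.7 kN.
  Edge l_c = 70 − 30/2 = 55 → r_n = 218.7 kN; interior l_c = 100 − 30 = 70 → r_n = 218.7 kN.
  R_n,bearing = 2·218.7 + 4·218.7 = 1312 kN → 0.75 × 1312 = 984 kN.
Bearing governs: 984 kN.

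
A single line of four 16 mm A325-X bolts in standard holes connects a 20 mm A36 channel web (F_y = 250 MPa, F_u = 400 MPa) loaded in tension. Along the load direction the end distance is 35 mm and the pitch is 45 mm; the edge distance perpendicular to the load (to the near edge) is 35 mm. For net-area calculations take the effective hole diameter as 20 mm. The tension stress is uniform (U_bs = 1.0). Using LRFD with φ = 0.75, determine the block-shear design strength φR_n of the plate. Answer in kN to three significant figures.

Shear plane L_v = 35 + 3·45 = 170 mm; A_gv = 170 × 20 = 3400 mm².
A_nv = (170 − 3.5·20) × 20 = 2000 mm².
A_nt = (35 − 0.5·20) × 20 = 500 mm².
0.6 F_u A_nv = 480 kN; 0.6 F_y A_gv = 510 kN → shear rupture governs the shear term.
R_n = 480 + 1.0 × 400 × 500 / 1000 = 680 kN.
Design strength φR_n = 0.75 × 680 = 510 kN.

510 kN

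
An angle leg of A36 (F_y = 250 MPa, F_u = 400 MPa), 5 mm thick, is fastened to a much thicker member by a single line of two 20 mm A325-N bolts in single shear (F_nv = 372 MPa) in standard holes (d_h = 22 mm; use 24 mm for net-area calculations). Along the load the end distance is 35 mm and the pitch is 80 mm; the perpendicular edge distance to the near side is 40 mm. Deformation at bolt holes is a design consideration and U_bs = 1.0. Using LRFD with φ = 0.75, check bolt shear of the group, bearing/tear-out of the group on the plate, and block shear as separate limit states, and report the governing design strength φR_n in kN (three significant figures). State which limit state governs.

Bolt shear: A_b = π·20²/4 = 314.2 mm²; R_n = 372 × 314.2 × 2 × 1 / 1000 = 233.7 kN → 0.75 × 233.7 = 175 kN.
Bearing: edge l_c = 24, r_n = 57.6 kN; interior l_c = 58, r_n = 96 kN; R_n = 57.6 + 1·96 = 153.6 kN → 115 kN.
Block shear: A_gv = 575, A_nv = 395, A_nt = 140 mm²; R_n = min(0.6F_uA_nv, 0.6F_yA_gv) + U_bs·F_u·A_nt = 142.2 kN → 107 kN.
Block shear governs: 107 kN.

107 kN (block shear governs)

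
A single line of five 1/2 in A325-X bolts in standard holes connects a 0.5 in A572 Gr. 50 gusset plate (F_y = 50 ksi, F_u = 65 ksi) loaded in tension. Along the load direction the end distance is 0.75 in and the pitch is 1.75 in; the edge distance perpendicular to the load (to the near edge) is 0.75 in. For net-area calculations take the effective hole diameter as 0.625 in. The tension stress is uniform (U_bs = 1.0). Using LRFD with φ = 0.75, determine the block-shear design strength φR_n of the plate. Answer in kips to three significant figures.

82.9 kips

Shear plane L_v = 0.75 + 4·1.75 = 7.75 in; A_gv = 7.75 × 0.5 = 3.875 in².
A_nv = (7.75 − 4.5·0.625) × 0.5 = 2.469 in².
A_nt = (0.75 − 0.5·0.625) × 0.5 = 0.2188 in².
0.6 F_u A_nv = 96.28 kips; 0.6 F_y A_gv = 116.2 kips → shear rupture governs the shear term.
R_n = 96.28 + 1.0 × 65 × 0.2188 = 110.5 kips.
Design strength φR_n = 0.75 × 110.5 = 82.9 kips.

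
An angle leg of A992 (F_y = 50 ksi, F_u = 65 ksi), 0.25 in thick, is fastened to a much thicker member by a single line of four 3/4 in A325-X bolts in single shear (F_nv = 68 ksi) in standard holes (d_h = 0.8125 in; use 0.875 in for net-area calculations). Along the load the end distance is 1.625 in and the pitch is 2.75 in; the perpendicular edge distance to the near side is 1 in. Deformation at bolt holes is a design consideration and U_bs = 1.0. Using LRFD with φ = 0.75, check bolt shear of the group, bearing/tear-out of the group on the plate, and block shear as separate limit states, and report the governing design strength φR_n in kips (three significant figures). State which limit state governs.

56.7 kips (block shear governs)

Bolt shear: A_b = π·0.75²/4 = 0.4418 in²; R_n = 68 × 0.4418 × 4 × 1 = 120.2 kips → 0.75 × 120.2 = 90.1 kips.
Bearing: edge l_c = 1.219, r_n = 23.77 kips; interior l_c = 1.938, r_n = 29.25 kips; R_n = 23.77 + 3·29.25 = 111.5 kips → 83.6 kips.
Block shear: A_gv = 2.469, A_nv = 1.703, A_nt = 0.1406 in²; R_n = min(0.6F_uA_nv, 0.6F_yA_gv) + U_bs·F_u·A_nt = 75.56 kips → 56.7 kips.
Block shear governs: 56.7 kips.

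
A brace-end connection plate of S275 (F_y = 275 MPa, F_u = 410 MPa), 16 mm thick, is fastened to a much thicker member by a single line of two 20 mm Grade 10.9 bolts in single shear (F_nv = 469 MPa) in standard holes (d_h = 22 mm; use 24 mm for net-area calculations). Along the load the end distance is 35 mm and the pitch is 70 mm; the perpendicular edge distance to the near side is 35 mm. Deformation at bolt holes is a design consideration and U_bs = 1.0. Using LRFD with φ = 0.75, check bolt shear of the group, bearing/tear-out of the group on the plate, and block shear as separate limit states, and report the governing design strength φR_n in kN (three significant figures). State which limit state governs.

Bolt shear: A_b = π·20²/4 = 314.2 mm²; R_n = 469 × 314.2 × 2 × 1 / 1000 = 294.7 kN → 0.75 × 294.7 = 221 kN.
Bearing: edge l_c = 24, r_n = 188.9 kN; interior l_c = 48, r_n = 314.9 kN; R_n = 188.9 + 1·314.9 = 503.8 kN → 378 kN.
Block shear: A_gv = 1680, A_nv = 1104, A_nt = 368 mm²; R_n = min(0.6F_uA_nv, 0.6F_yA_gv) + U_bs·F_u·A_nt = 422.5 kN → 317 kN.
Bolt shear governs: 221 kN.

221 kN (bolt shear governs)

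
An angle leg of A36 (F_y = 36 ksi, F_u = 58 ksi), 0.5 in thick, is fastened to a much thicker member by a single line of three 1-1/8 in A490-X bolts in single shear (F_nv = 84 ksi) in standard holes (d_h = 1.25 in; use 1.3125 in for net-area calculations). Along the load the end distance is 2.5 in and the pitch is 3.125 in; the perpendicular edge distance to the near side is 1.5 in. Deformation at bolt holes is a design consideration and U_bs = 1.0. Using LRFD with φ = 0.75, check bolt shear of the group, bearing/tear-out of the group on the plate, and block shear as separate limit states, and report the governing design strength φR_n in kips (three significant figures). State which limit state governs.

89.2 kips (block shear governs)

Bolt shear: A_b = π·1.125²/4 = 0.994 in²; R_n = 84 × 0.994 × 3 × 1 = 250.5 kips → 0.75 × 250.5 = 188 kips.
Bearing: edge l_c = 1.875, r_n = 65.25 kips; interior l_c = 1.875, r_n = 65.25 kips; R_n = 65.25 + 2·65.25 = 195.8 kips → 147 kips.
Block shear: A_gv = 4.375, A_nv = 2.734, A_nt = 0.4219 in²; R_n = min(0.6F_uA_nv, 0.6F_yA_gv) + U_bs·F_u·A_nt = 119 kips → 89.2 kips.
Block shear governs: 89.2 kips.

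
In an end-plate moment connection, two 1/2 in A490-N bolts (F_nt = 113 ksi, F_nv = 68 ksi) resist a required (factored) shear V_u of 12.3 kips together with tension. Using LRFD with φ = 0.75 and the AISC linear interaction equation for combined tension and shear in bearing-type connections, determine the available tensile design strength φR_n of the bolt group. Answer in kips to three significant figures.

A_b = π·0.5²/4 = 0.1963 in²; f_rv = 12.3 / (2 × 0.1963) = 31.32 ksi.
F'_nt = 1.3 F_nt − (F_nt / φF_nv) f_rv = 1.3·113 − (113/(0.75·68))·31.32 = 77.5 ksi, capped at F_nt → F'_nt = 77.5 ksi.
R_n = F'_nt · A_b · n = 77.5 × 0.1963 × 2 = 30.43 kips.
Design strength φR_n = 0.75 × 30.43 = 22.8 kips.

22.8 kips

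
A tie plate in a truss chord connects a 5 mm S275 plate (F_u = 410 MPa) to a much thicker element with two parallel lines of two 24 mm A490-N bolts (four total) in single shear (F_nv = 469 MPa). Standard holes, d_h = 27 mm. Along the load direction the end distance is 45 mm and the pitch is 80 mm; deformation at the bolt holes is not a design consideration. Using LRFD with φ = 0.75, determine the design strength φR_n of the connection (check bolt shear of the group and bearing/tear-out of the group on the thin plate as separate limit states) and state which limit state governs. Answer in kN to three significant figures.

Bolt shear: A_b = π·24²/4 = 452.4 mm²; R_n = 469 × 452.4 × 4 × 1 / 1000 = 848.7 kN → 0.75 × 848.7 = 637 kN.
Bearing (1.5 l_c t F_u ≤ 3.0 d t F_u): upper limit = 3.0·24·5·410 / 1000 = 147.6 kN.
  Edge l_c = 45 − 27/2 = 31.5 → r_n = 96.86 kN; interior l_c = 80 − 27 = 53 → r_n = 147.6 kN.
  R_n,bearing = 2·96.86 + 2·147.6 = 488.9 kN → 0.75 × 488.9 = 367 kN.
Bearing governs: 367 kN.

367 kN (bearing governs)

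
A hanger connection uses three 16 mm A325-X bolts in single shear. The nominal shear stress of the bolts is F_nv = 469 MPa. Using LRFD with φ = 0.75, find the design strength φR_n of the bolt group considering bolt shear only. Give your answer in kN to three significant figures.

212 kN

A_b = π × 16² / 4 = 201.1 mm².
R_n = F_nv · A_b · n · n_s = 469 × 201.1 × 3 × 1 / 1000 = 282.9 kN.
Design strength φR_n = 0.75 × 282.9 = 212 kN.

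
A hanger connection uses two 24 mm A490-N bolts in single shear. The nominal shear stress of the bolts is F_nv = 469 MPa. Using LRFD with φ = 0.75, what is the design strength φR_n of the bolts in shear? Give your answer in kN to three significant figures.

A_b = π × 24² / 4 = 452.4 mm².
R_n = F_nv · A_b · n · n_s = 469 × 452.4 × 2 × 1 / 1000 = 424.3 kN.
Design strength φR_n = 0.75 × 424.3 = 318 kN.

318 kN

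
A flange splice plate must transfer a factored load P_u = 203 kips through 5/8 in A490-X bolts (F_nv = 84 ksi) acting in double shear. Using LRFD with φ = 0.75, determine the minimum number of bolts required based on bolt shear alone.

6 bolts

A_b = π·0.625²/4 = 0.3068 in².
Per-bolt design strength φR_n = 0.75 × 84 × 0.3068 × 2 = 38.66 kips.
n ≥ 203 / 38.66 = 5.251 → use 6 bolts.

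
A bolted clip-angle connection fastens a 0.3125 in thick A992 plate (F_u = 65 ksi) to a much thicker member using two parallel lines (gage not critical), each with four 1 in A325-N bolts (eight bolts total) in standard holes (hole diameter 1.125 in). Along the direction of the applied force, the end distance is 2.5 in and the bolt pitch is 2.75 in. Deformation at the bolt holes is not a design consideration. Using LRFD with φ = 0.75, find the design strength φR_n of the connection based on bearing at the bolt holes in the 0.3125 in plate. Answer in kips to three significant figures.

Per bolt r_n = 1.5 l_c t F_u ≤ 3.0 d t F_u; upper limit = 3.0 × 1 × 0.3125 × 65 = 60.94 kips.
Edge bolt: l_c = 2.5 − 1.125/2 = 1.938 in → 1.5 × 1.938 × 0.3125 × 65 = 59.03 → r_n = 59.03 kips.
Interior bolts: l_c = 2.75 − 1.125 = 1.625 in → 1.5 × 1.625 × 0.3125 × 65 = 49.51 → r_n = 49.51 kips.
R_n = 2 × 59.03 + 6 × 49.51 = 415.1 kips.
Design strength φR_n = 0.75 × 415.1 = 311 kips.

311 kips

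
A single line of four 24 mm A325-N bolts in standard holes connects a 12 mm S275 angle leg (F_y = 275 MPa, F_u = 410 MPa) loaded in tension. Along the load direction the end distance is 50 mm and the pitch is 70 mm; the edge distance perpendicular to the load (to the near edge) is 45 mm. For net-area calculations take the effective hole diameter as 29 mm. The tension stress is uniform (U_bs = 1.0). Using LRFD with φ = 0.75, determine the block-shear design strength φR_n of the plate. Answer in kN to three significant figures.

Shear plane L_v = 50 + 3·70 = 260 mm; A_gv = 260 × 12 = 3120 mm².
A_nv = (260 − 3.5·29) × 12 = 1902 mm².
A_nt = (45 − 0.5·29) × 12 = 366 mm².
0.6 F_u A_nv = 467.9 kN; 0.6 F_y A_gv = 514.8 kN → shear rupture governs the shear term.
R_n = 467.9 + 1.0 × 410 × 366 / 1000 = 618 kN.
Design strength φR_n = 0.75 × 618 = 463 kN.

463 kN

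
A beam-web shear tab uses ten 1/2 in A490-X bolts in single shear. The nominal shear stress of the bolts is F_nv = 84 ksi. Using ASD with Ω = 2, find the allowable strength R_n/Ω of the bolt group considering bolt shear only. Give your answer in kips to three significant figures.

82.5 kips

A_b = π × 0.5² / 4 = 0.1963 in².
R_n = F_nv · A_b · n · n_s = 84 × 0.1963 × 10 × 1 = 164.9 kips.
Allowable strength R_n/Ω = 164.9 / 2 = 82.5 kips.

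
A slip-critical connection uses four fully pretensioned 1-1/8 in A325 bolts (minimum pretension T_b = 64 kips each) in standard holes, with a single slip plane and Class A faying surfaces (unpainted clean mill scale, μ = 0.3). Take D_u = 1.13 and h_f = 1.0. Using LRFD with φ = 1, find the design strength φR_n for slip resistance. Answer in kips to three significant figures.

86.8 kips

R_n = μ · D_u · h_f · T_b · n_s · n_b = 0.3 × 1.13 × 1.0 × 64 × 1 × 4 = 86.78 kips.
Design strength φR_n = 1 × 86.78 = 86.8 kips.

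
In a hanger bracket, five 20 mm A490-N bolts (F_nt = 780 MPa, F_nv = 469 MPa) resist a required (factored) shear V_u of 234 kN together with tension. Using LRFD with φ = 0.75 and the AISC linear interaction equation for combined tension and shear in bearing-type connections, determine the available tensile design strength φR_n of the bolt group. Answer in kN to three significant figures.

A_b = π·20²/4 = 314.2 mm²; f_rv = 234 × 1000 / (5 × 314.2) = 149 MPa.
F'_nt = 1.3 F_nt − (F_nt / φF_nv) f_rv = 1.3·780 − (780/(0.75·469))·149 = 683.7 MPa, capped at F_nt → F'_nt = 683.7 MPa.
R_n = F'_nt · A_b · n = 683.7 × 314.2 × 5 / 1000 = 1074 kN.
Design strength φR_n = 0.75 × 1074 = 805 kN.

805 kN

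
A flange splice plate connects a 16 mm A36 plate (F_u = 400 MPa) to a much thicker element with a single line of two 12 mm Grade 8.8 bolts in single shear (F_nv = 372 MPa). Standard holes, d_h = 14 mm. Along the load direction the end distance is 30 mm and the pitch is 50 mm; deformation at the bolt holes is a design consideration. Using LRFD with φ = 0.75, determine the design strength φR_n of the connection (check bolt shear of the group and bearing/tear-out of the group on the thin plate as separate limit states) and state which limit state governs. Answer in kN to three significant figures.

Bolt shear: A_b = π·12²/4 = 113.1 mm²; R_n = 372 × 113.1 × 2 × 1 / 1000 = 84.14 kN → 0.75 × 84.14 = 63.1 kN.
Bearing (1.2 l_c t F_u ≤ 2.4 d t F_u): upper limit = 2.4·12·16·400 / 1000 = 184.3 kN.
  Edge l_c = 30 − 14/2 = 23 → r_n = 176.6 kN; interior l_c = 50 − 14 = 36 → r_n = 184.3 kN.
  R_n,bearing = 1·176.6 + 1·184.3 = 361 kN → 0.75 × 361 = 271 kN.
Bolt shear governs: 63.1 kN.

63.1 kN (bolt shear governs)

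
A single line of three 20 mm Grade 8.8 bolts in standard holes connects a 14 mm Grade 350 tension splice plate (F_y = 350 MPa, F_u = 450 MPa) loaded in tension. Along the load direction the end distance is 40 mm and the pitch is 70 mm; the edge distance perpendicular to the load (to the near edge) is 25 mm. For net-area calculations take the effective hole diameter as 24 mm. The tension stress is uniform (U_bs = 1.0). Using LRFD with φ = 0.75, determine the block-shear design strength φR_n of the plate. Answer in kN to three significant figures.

402 kN

Shear plane L_v = 40 + 2·70 = 180 mm; A_gv = 180 × 14 = 2520 mm².
A_nv = (180 − 2.5·24) × 14 = 1680 mm².
A_nt = (25 − 0.5·24) × 14 = 182 mm².
0.6 F_u A_nv = 453.6 kN; 0.6 F_y A_gv = 529.2 kN → shear rupture governs the shear term.
R_n = 453.6 + 1.0 × 450 × 182 / 1000 = 535.5 kN.
Design strength φR_n = 0.75 × 535.5 = 402 kN.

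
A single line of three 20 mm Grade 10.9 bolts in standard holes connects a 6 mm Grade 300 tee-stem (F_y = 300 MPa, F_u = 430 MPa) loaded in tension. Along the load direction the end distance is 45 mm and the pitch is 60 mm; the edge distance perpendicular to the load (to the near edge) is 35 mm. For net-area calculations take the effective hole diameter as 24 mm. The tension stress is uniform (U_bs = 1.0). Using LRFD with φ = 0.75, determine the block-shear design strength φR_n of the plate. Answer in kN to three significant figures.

166 kN

Shear plane L_v = 45 + 2·60 = 165 mm; A_gv = 165 × 6 = 990 mm².
A_nv = (165 − 2.5·24) × 6 = 630 mm².
A_nt = (35 − 0.5·24) × 6 = 138 mm².
0.6 F_u A_nv = 162.5 kN; 0.6 F_y A_gv = 178.2 kN → shear rupture governs the shear term.
R_n = 162.5 + 1.0 × 430 × 138 / 1000 = 221.9 kN.
Design strength φR_n = 0.75 × 221.9 = 166 kN.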